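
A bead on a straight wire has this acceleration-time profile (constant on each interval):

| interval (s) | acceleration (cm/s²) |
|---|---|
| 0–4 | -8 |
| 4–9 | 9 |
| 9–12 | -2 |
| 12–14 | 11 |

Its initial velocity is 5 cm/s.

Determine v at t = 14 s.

Δv equals the area under the a-t graph; then v = v₀ + Δv.
0–4 s: -8 × 4 = -32 cm/s
4–9 s: 9 × 5 = 45 cm/s
9–12 s: -2 × 3 = -6 cm/s
12–14 s: 11 × 2 = 22 cm/s
Δv = 29 cm/s, so v(14) = 5 + (29) = 34 cm/s.

34 cm/s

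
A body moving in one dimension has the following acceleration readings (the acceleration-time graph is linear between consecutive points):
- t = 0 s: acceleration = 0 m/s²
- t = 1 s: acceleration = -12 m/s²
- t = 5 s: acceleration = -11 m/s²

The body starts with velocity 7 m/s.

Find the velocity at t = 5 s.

-45 m/s

Δv equals the area under the a-t graph; then v = v₀ + Δv.
0–1 s: ½(0 + -12)(1) = -6 m/s
1–5 s: ½(-12 + -11)(4) = -46 m/s
Δv = -52 m/s, so v(5) = 7 + (-52) = -45 m/s.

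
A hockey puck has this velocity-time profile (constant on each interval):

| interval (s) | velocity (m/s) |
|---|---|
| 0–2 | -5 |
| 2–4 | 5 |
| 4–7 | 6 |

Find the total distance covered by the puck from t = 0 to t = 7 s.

Total distance travelled is ∫|v| dt — sum the magnitudes of each area piece.
0–2 s: |-5| × 2 = 10 m
2–4 s: |5| × 2 = 10 m
4–7 s: |6| × 3 = 18 m
Total distance = 38 m

38 m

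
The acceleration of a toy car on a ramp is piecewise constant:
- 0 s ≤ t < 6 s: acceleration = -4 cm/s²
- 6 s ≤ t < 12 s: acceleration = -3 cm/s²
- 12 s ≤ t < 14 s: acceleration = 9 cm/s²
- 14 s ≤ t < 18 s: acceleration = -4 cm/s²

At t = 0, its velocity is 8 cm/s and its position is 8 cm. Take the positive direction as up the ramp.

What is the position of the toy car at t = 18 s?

On each constant-a segment, Δv = aΔt and Δx = v₀Δt + ½aΔt²; chain segment to segment.
0–6 s: v starts 8 cm/s; Δx = 8·6 + ½·-4·6² = -24 cm; v ends -16 cm/s.
6–12 s: v starts -16 cm/s; Δx = -16·6 + ½·-3·6² = -150 cm; v ends -34 cm/s.
12–14 s: v starts -34 cm/s; Δx = -34·2 + ½·9·2² = -50 cm; v ends -16 cm/s.
14–18 s: v starts -16 cm/s; Δx = -16·4 + ½·-4·4² = -96 cm; v ends -32 cm/s.
x(18) = 8 + Σ Δx = -312 cm.

-312 cm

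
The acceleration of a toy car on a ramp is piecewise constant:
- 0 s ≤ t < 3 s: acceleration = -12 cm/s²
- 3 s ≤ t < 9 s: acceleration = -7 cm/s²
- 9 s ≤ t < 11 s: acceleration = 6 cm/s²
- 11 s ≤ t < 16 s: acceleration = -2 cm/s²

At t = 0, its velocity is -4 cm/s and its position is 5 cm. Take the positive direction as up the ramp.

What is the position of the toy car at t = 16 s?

On each constant-a segment, Δv = aΔt and Δx = v₀Δt + ½aΔt²; chain segment to segment.
0–3 s: v starts -4 cm/s; Δx = -4·3 + ½·-12·3² = -66 cm; v ends -40 cm/s.
3–9 s: v starts -40 cm/s; Δx = -40·6 + ½·-7·6² = -366 cm; v ends -82 cm/s.
9–11 s: v starts -82 cm/s; Δx = -82·2 + ½·6·2² = -152 cm; v ends -70 cm/s.
11–16 s: v starts -70 cm/s; Δx = -70·5 + ½·-2·5² = -375 cm; v ends -80 cm/s.
x(16) = 5 + Σ Δx = -954 cm.

-954 cm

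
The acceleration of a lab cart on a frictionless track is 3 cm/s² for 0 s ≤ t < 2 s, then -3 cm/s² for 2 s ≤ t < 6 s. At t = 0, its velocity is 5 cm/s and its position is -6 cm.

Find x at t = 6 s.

On each constant-a segment, Δv = aΔt and Δx = v₀Δt + ½aΔt²; chain segment to segment.
0–2 s: v starts 5 cm/s; Δx = 5·2 + ½·3·2² = 16 cm; v ends 11 cm/s.
2–6 s: v starts 11 cm/s; Δx = 11·4 + ½·-3·4² = 20 cm; v ends -1 cm/s.
x(6) = -6 + Σ Δx = 30 cm.

30 cm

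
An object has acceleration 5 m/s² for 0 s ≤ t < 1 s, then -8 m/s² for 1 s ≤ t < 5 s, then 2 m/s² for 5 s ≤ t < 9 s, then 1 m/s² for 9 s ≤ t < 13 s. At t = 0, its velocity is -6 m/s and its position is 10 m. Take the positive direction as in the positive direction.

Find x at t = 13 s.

-269.5 m

On each constant-a segment, Δv = aΔt and Δx = v₀Δt + ½aΔt²; chain segment to segment.
0–1 s: v starts -6 m/s; Δx = -6·1 + ½·5·1² = -3.5 m; v ends -1 m/s.
1–5 s: v starts -1 m/s; Δx = -1·4 + ½·-8·4² = -68 m; v ends -33 m/s.
5–9 s: v starts -33 m/s; Δx = -33·4 + ½·2·4² = -116 m; v ends -25 m/s.
9–13 s: v starts -25 m/s; Δx = -25·4 + ½·1·4² = -92 m; v ends -21 m/s.
x(13) = 10 + Σ Δx = -269.5 m.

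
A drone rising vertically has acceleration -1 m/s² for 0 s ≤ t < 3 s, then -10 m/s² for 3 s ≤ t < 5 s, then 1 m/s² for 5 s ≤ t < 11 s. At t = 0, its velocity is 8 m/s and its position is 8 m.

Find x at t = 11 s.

-54.5 m

On each constant-a segment, Δv = aΔt and Δx = v₀Δt + ½aΔt²; chain segment to segment.
0–3 s: v starts 8 m/s; Δx = 8·3 + ½·-1·3² = 19.5 m; v ends 5 m/s.
3–5 s: v starts 5 m/s; Δx = 5·2 + ½·-10·2² = -10 m; v ends -15 m/s.
5–11 s: v starts -15 m/s; Δx = -15·6 + ½·1·6² = -72 m; v ends -9 m/s.
x(11) = 8 + Σ Δx = -54.5 m.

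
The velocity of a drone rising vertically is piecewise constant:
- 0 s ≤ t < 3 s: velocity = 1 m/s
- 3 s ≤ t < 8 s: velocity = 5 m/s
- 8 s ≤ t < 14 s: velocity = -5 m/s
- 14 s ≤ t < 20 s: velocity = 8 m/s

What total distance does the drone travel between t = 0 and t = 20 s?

106 m

Distance (not displacement) is the total path length: add the absolute areas under v-t.
0–3 s: |1| × 3 = 3 m
3–8 s: |5| × 5 = 25 m
8–14 s: |-5| × 6 = 30 m
14–20 s: |8| × 6 = 48 m
Total distance = 106 m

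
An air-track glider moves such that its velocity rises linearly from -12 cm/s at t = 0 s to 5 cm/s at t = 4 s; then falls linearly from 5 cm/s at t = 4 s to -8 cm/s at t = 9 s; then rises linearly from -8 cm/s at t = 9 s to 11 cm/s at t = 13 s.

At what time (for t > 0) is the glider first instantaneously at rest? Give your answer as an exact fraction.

v changes sign on 0–4 s (from -12 to 5); the graph is linear there, so v = 0 at t = 0 + (12)·(4 − 0)/(5 − -12) = 48/17 s.

t = 48/17 s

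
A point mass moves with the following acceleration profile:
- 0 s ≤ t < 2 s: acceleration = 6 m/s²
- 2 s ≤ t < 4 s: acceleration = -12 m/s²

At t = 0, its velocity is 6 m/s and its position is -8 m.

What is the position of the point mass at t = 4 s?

On each constant-a segment, Δv = aΔt and Δx = v₀Δt + ½aΔt²; chain segment to segment.
0–2 s: v starts 6 m/s; Δx = 6·2 + ½·6·2² = 24 m; v ends 18 m/s.
2–4 s: v starts 18 m/s; Δx = 18·2 + ½·-12·2² = 12 m; v ends -6 m/s.
x(4) = -8 + Σ Δx = 28 m.

28 m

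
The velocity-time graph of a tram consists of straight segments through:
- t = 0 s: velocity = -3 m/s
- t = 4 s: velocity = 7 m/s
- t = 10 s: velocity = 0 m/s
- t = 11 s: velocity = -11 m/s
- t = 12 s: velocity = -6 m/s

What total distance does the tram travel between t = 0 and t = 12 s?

Distance (not displacement) is the total path length: add the absolute areas under v-t.
0–4 s: v = 0 at t = 1.2 s; triangle areas 1.8 + 9.8 = 11.6 m
4–10 s: |½(7 + 0)(6)| = 21 m
10–11 s: |½(0 + -11)(1)| = 5.5 m
11–12 s: |½(-11 + -6)(1)| = 8.5 m
Total distance = 46.6 m

46.6 m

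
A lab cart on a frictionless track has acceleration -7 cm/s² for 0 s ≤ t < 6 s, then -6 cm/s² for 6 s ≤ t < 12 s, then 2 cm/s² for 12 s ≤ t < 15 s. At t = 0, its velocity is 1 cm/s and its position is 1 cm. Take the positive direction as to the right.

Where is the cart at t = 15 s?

-695 cm

On each constant-a segment, Δv = aΔt and Δx = v₀Δt + ½aΔt²; chain segment to segment.
0–6 s: v starts 1 cm/s; Δx = 1·6 + ½·-7·6² = -120 cm; v ends -41 cm/s.
6–12 s: v starts -41 cm/s; Δx = -41·6 + ½·-6·6² = -354 cm; v ends -77 cm/s.
12–15 s: v starts -77 cm/s; Δx = -77·3 + ½·2·3² = -222 cm; v ends -71 cm/s.
x(15) = 1 + Σ Δx = -695 cm.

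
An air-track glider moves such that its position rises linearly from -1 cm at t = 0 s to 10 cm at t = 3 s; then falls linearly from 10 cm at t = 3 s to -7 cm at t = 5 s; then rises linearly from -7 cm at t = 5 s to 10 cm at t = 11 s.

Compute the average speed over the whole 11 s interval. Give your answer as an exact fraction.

Average speed = (total path length)/(elapsed time); on a piecewise-linear x-t graph the path length is Σ|Δx|.
0–3 s: |Δx| = |10 − -1| = 11 cm
3–5 s: |Δx| = |-7 − 10| = 17 cm
5–11 s: |Δx| = |10 − -7| = 17 cm
Total path = 45 cm; average speed = 45/11 = 45/11 cm/s.

45/11 cm/s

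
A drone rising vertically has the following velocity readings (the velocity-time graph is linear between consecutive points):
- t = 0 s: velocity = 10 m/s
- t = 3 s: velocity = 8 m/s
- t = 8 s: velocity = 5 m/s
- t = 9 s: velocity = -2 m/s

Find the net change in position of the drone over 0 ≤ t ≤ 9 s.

61 m

Displacement is the signed area under the v-t curve.
0–3 s: ½(10 + 8)(3) = 27 m
3–8 s: ½(8 + 5)(5) = 32.5 m
8–9 s: ½(5 + -2)(1) = 1.5 m
Net displacement = 61 m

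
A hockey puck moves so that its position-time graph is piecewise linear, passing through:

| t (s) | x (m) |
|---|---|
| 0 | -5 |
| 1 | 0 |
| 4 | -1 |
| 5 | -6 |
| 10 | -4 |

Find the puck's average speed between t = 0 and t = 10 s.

1.3 m/s

Average speed = (total path length)/(elapsed time); on a piecewise-linear x-t graph the path length is Σ|Δx|.
0–1 s: |Δx| = |0 − -5| = 5 m
1–4 s: |Δx| = |-1 − 0| = 1 m
4–5 s: |Δx| = |-6 − -1| = 5 m
5–10 s: |Δx| = |-4 − -6| = 2 m
Total path = 13 m; average speed = 13/10 = 1.3 m/s.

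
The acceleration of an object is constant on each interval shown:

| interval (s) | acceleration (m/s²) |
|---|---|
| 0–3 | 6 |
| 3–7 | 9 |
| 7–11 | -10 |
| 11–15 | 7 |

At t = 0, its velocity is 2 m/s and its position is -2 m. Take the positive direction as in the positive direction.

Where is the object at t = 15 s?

On each constant-a segment, Δv = aΔt and Δx = v₀Δt + ½aΔt²; chain segment to segment.
0–3 s: v starts 2 m/s; Δx = 2·3 + ½·6·3² = 33 m; v ends 20 m/s.
3–7 s: v starts 20 m/s; Δx = 20·4 + ½·9·4² = 152 m; v ends 56 m/s.
7–11 s: v starts 56 m/s; Δx = 56·4 + ½·-10·4² = 144 m; v ends 16 m/s.
11–15 s: v starts 16 m/s; Δx = 16·4 + ½·7·4² = 120 m; v ends 44 m/s.
x(15) = -2 + Σ Δx = 447 m.

447 m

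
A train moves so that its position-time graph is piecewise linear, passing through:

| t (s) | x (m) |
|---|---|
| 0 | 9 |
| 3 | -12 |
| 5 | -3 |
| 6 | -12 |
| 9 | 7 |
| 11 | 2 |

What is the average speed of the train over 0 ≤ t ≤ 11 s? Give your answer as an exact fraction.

63/11 m/s

Average speed = (total path length)/(elapsed time); on a piecewise-linear x-t graph the path length is Σ|Δx|.
0–3 s: |Δx| = |-12 − 9| = 21 m
3–5 s: |Δx| = |-3 − -12| = 9 m
5–6 s: |Δx| = |-12 − -3| = 9 m
6–9 s: |Δx| = |7 − -12| = 19 m
9–11 s: |Δx| = |2 − 7| = 5 m
Total path = 63 m; average speed = 63/11 = 63/11 m/s.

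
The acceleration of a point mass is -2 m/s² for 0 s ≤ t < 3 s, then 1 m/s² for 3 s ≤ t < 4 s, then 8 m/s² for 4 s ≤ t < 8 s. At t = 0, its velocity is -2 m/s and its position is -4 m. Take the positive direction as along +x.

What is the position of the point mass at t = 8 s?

9.5 m

On each constant-a segment, Δv = aΔt and Δx = v₀Δt + ½aΔt²; chain segment to segment.
0–3 s: v starts -2 m/s; Δx = -2·3 + ½·-2·3² = -15 m; v ends -8 m/s.
3–4 s: v starts -8 m/s; Δx = -8·1 + ½·1·1² = -7.5 m; v ends -7 m/s.
4–8 s: v starts -7 m/s; Δx = -7·4 + ½·8·4² = 36 m; v ends 25 m/s.
x(8) = -4 + Σ Δx = 9.5 m.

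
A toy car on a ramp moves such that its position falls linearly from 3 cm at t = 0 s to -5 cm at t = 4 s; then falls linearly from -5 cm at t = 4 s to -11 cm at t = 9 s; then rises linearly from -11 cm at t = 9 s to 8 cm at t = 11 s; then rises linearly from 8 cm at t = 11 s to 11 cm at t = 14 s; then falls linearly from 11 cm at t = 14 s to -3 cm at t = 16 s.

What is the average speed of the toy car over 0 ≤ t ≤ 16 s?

3.125 cm/s

Average speed = (total path length)/(elapsed time); on a piecewise-linear x-t graph the path length is Σ|Δx|.
0–4 s: |Δx| = |-5 − 3| = 8 cm
4–9 s: |Δx| = |-11 − -5| = 6 cm
9–11 s: |Δx| = |8 − -11| = 19 cm
11–14 s: |Δx| = |11 − 8| = 3 cm
14–16 s: |Δx| = |-3 − 11| = 14 cm
Total path = 50 cm; average speed = 50/16 = 3.125 cm/s.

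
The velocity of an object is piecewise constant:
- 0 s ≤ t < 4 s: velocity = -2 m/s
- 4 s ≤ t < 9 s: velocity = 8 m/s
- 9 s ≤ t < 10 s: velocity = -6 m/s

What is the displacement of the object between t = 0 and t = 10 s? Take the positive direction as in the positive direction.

26 m

Displacement is the signed area under the v-t curve.
0–4 s: -2 × 4 = -8 m
4–9 s: 8 × 5 = 40 m
9–10 s: -6 × 1 = -6 m
Net displacement = 26 m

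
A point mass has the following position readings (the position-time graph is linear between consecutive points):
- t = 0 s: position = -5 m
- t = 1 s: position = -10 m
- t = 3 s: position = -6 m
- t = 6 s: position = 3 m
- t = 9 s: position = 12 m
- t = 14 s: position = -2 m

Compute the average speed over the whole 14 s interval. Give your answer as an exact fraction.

41/14 m/s

Average speed = (total path length)/(elapsed time); on a piecewise-linear x-t graph the path length is Σ|Δx|.
0–1 s: |Δx| = |-10 − -5| = 5 m
1–3 s: |Δx| = |-6 − -10| = 4 m
3–6 s: |Δx| = |3 − -6| = 9 m
6–9 s: |Δx| = |12 − 3| = 9 m
9–14 s: |Δx| = |-2 − 12| = 14 m
Total path = 41 m; average speed = 41/14 = 41/14 m/s.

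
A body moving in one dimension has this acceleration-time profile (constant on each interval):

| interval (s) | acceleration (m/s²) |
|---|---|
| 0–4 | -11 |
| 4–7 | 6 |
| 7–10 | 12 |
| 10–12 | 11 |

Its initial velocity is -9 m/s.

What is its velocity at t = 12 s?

23 m/s

Δv equals the area under the a-t graph; then v = v₀ + Δv.
0–4 s: -11 × 4 = -44 m/s
4–7 s: 6 × 3 = 18 m/s
7–10 s: 12 × 3 = 36 m/s
10–12 s: 11 × 2 = 22 m/s
Δv = 32 m/s, so v(12) = -9 + (32) = 23 m/s.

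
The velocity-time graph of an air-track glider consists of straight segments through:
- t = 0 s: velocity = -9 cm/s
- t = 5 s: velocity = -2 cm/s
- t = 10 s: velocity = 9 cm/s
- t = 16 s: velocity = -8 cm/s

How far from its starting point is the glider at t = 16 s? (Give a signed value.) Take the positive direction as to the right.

-7 cm

Net displacement equals the area under the velocity-time graph (areas below the axis count negative).
0–5 s: ½(-9 + -2)(5) = -27.5 cm
5–10 s: ½(-2 + 9)(5) = 17.5 cm
10–16 s: ½(9 + -8)(6) = 3 cm
Net displacement = -7 cm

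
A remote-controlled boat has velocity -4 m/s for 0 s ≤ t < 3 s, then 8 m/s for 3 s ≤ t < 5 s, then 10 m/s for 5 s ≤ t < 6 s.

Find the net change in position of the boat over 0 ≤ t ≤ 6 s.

14 m

Net displacement equals the area under the velocity-time graph (areas below the axis count negative).
0–3 s: -4 × 3 = -12 m
3–5 s: 8 × 2 = 16 m
5–6 s: 10 × 1 = 10 m
Net displacement = 14 m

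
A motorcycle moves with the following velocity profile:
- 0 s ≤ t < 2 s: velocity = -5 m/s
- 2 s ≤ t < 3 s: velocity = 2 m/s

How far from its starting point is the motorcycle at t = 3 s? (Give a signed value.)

Displacement is the signed area under the v-t curve.
0–2 s: -5 × 2 = -10 m
2–3 s: 2 × 1 = 2 m
Net displacement = -8 m

-8 m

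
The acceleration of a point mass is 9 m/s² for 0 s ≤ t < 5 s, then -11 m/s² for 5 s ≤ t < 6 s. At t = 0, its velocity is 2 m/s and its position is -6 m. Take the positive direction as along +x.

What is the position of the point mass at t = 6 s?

158 m

On each constant-a segment, Δv = aΔt and Δx = v₀Δt + ½aΔt²; chain segment to segment.
0–5 s: v starts 2 m/s; Δx = 2·5 + ½·9·5² = 122.5 m; v ends 47 m/s.
5–6 s: v starts 47 m/s; Δx = 47·1 + ½·-11·1² = 41.5 m; v ends 36 m/s.
x(6) = -6 + Σ Δx = 158 m.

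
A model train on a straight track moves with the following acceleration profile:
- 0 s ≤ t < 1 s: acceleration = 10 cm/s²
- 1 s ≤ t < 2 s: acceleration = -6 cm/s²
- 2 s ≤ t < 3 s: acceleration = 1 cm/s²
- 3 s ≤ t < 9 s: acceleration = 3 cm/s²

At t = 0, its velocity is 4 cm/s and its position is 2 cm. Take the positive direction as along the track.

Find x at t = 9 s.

138.5 cm

On each constant-a segment, Δv = aΔt and Δx = v₀Δt + ½aΔt²; chain segment to segment.
0–1 s: v starts 4 cm/s; Δx = 4·1 + ½·10·1² = 9 cm; v ends 14 cm/s.
1–2 s: v starts 14 cm/s; Δx = 14·1 + ½·-6·1² = 11 cm; v ends 8 cm/s.
2–3 s: v starts 8 cm/s; Δx = 8·1 + ½·1·1² = 8.5 cm; v ends 9 cm/s.
3–9 s: v starts 9 cm/s; Δx = 9·6 + ½·3·6² = 108 cm; v ends 27 cm/s.
x(9) = 2 + Σ Δx = 138.5 cm.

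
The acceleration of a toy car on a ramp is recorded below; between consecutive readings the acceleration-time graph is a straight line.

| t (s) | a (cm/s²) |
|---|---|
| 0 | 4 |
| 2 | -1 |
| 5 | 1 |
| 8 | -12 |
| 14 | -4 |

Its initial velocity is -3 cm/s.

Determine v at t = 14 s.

Δv equals the area under the a-t graph; then v = v₀ + Δv.
0–2 s: ½(4 + -1)(2) = 3 cm/s
2–5 s: ½(-1 + 1)(3) = 0 cm/s
5–8 s: ½(1 + -12)(3) = -16.5 cm/s
8–14 s: ½(-12 + -4)(6) = -48 cm/s
Δv = -61.5 cm/s, so v(14) = -3 + (-61.5) = -64.5 cm/s.

-64.5 cm/s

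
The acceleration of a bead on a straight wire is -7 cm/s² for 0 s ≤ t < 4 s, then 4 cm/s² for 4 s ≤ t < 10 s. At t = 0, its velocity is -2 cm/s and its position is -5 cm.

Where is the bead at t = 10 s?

On each constant-a segment, Δv = aΔt and Δx = v₀Δt + ½aΔt²; chain segment to segment.
0–4 s: v starts -2 cm/s; Δx = -2·4 + ½·-7·4² = -64 cm; v ends -30 cm/s.
4–10 s: v starts -30 cm/s; Δx = -30·6 + ½·4·6² = -108 cm; v ends -6 cm/s.
x(10) = -5 + Σ Δx = -177 cm.

-177 cm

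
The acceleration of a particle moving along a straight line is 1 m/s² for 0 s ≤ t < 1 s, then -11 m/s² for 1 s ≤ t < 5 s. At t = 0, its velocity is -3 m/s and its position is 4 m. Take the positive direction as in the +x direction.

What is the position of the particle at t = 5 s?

On each constant-a segment, Δv = aΔt and Δx = v₀Δt + ½aΔt²; chain segment to segment.
0–1 s: v starts -3 m/s; Δx = -3·1 + ½·1·1² = -2.5 m; v ends -2 m/s.
1–5 s: v starts -2 m/s; Δx = -2·4 + ½·-11·4² = -96 m; v ends -46 m/s.
x(5) = 4 + Σ Δx = -94.5 m.

-94.5 m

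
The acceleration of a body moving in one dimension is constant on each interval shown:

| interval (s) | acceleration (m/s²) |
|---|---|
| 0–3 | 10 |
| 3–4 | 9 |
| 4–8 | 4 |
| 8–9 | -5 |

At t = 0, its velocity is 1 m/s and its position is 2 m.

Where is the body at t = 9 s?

331 m

On each constant-a segment, Δv = aΔt and Δx = v₀Δt + ½aΔt²; chain segment to segment.
0–3 s: v starts 1 m/s; Δx = 1·3 + ½·10·3² = 48 m; v ends 31 m/s.
3–4 s: v starts 31 m/s; Δx = 31·1 + ½·9·1² = 35.5 m; v ends 40 m/s.
4–8 s: v starts 40 m/s; Δx = 40·4 + ½·4·4² = 192 m; v ends 56 m/s.
8–9 s: v starts 56 m/s; Δx = 56·1 + ½·-5·1² = 53.5 m; v ends 51 m/s.
x(9) = 2 + Σ Δx = 331 m.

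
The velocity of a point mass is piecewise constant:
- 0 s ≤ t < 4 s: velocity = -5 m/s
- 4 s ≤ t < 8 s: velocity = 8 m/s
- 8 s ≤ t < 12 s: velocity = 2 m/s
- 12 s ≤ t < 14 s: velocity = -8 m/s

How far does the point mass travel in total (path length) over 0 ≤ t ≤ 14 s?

Distance (not displacement) is the total path length: add the absolute areas under v-t.
0–4 s: |-5| × 4 = 20 m
4–8 s: |8| × 4 = 32 m
8–12 s: |2| × 4 = 8 m
12–14 s: |-8| × 2 = 16 m
Total distance = 76 m

76 m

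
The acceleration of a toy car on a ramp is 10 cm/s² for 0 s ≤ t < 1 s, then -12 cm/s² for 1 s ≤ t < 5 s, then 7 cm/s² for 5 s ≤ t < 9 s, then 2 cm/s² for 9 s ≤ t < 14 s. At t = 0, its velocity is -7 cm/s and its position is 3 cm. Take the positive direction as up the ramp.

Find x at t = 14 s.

-267 cm

On each constant-a segment, Δv = aΔt and Δx = v₀Δt + ½aΔt²; chain segment to segment.
0–1 s: v starts -7 cm/s; Δx = -7·1 + ½·10·1² = -2 cm; v ends 3 cm/s.
1–5 s: v starts 3 cm/s; Δx = 3·4 + ½·-12·4² = -84 cm; v ends -45 cm/s.
5–9 s: v starts -45 cm/s; Δx = -45·4 + ½·7·4² = -124 cm; v ends -17 cm/s.
9–14 s: v starts -17 cm/s; Δx = -17·5 + ½·2·5² = -60 cm; v ends -7 cm/s.
x(14) = 3 + Σ Δx = -267 cm.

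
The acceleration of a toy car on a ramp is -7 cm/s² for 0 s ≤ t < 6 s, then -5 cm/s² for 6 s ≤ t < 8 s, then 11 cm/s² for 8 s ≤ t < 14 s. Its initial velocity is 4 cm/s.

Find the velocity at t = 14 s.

18 cm/s

Δv equals the area under the a-t graph; then v = v₀ + Δv.
0–6 s: -7 × 6 = -42 cm/s
6–8 s: -5 × 2 = -10 cm/s
8–14 s: 11 × 6 = 66 cm/s
Δv = 14 cm/s, so v(14) = 4 + (14) = 18 cm/s.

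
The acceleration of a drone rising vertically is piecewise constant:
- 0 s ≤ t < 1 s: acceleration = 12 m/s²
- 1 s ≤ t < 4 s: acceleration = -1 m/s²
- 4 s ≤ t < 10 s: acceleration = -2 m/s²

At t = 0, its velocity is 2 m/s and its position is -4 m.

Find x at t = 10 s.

71.5 m

On each constant-a segment, Δv = aΔt and Δx = v₀Δt + ½aΔt²; chain segment to segment.
0–1 s: v starts 2 m/s; Δx = 2·1 + ½·12·1² = 8 m; v ends 14 m/s.
1–4 s: v starts 14 m/s; Δx = 14·3 + ½·-1·3² = 37.5 m; v ends 11 m/s.
4–10 s: v starts 11 m/s; Δx = 11·6 + ½·-2·6² = 30 m; v ends -1 m/s.
x(10) = -4 + Σ Δx = 71.5 m.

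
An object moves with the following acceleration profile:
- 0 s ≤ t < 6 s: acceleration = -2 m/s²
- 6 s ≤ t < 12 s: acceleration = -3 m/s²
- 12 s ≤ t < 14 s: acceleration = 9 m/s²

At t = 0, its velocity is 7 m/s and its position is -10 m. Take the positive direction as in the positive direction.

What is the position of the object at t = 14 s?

On each constant-a segment, Δv = aΔt and Δx = v₀Δt + ½aΔt²; chain segment to segment.
0–6 s: v starts 7 m/s; Δx = 7·6 + ½·-2·6² = 6 m; v ends -5 m/s.
6–12 s: v starts -5 m/s; Δx = -5·6 + ½·-3·6² = -84 m; v ends -23 m/s.
12–14 s: v starts -23 m/s; Δx = -23·2 + ½·9·2² = -28 m; v ends -5 m/s.
x(14) = -10 + Σ Δx = -116 m.

-116 m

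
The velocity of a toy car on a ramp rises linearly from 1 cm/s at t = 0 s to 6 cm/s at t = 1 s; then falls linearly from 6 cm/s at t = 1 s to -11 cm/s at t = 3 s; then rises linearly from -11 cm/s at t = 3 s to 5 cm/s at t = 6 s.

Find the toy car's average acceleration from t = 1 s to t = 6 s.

-0.2 cm/s²

Average acceleration = Δv/Δt = (5 − 6)/(6 − 1) = -0.2 cm/s².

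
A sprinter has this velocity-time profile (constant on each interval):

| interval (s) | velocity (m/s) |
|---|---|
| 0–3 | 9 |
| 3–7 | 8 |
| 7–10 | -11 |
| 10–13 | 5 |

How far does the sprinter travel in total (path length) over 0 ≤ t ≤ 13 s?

Distance (not displacement) is the total path length: add the absolute areas under v-t.
0–3 s: |9| × 3 = 27 m
3–7 s: |8| × 4 = 32 m
7–10 s: |-11| × 3 = 33 m
10–13 s: |5| × 3 = 15 m
Total distance = 107 m

107 m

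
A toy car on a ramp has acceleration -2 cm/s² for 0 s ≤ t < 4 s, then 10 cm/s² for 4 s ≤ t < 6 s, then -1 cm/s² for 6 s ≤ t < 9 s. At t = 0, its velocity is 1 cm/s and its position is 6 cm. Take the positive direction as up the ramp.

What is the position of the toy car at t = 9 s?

On each constant-a segment, Δv = aΔt and Δx = v₀Δt + ½aΔt²; chain segment to segment.
0–4 s: v starts 1 cm/s; Δx = 1·4 + ½·-2·4² = -12 cm; v ends -7 cm/s.
4–6 s: v starts -7 cm/s; Δx = -7·2 + ½·10·2² = 6 cm; v ends 13 cm/s.
6–9 s: v starts 13 cm/s; Δx = 13·3 + ½·-1·3² = 34.5 cm; v ends 10 cm/s.
x(9) = 6 + Σ Δx = 34.5 cm.

34.5 cm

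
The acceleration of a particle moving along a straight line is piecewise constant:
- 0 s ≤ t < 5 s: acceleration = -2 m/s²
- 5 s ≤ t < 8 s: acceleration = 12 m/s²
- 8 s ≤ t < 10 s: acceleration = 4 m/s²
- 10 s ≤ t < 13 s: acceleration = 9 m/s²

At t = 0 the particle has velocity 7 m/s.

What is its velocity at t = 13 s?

68 m/s

Δv equals the area under the a-t graph; then v = v₀ + Δv.
0–5 s: -2 × 5 = -10 m/s
5–8 s: 12 × 3 = 36 m/s
8–10 s: 4 × 2 = 8 m/s
10–13 s: 9 × 3 = 27 m/s
Δv = 61 m/s, so v(13) = 7 + (61) = 68 m/s.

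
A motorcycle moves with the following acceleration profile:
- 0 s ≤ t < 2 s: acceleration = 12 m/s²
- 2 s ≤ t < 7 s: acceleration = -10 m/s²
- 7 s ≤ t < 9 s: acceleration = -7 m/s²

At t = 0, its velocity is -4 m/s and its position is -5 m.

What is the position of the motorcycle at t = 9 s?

On each constant-a segment, Δv = aΔt and Δx = v₀Δt + ½aΔt²; chain segment to segment.
0–2 s: v starts -4 m/s; Δx = -4·2 + ½·12·2² = 16 m; v ends 20 m/s.
2–7 s: v starts 20 m/s; Δx = 20·5 + ½·-10·5² = -25 m; v ends -30 m/s.
7–9 s: v starts -30 m/s; Δx = -30·2 + ½·-7·2² = -74 m; v ends -44 m/s.
x(9) = -5 + Σ Δx = -88 m.

-88 m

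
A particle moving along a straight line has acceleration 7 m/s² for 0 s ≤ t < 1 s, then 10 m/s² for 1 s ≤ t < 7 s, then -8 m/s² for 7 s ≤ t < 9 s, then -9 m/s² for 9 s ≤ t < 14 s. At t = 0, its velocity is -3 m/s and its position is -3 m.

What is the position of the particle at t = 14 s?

On each constant-a segment, Δv = aΔt and Δx = v₀Δt + ½aΔt²; chain segment to segment.
0–1 s: v starts -3 m/s; Δx = -3·1 + ½·7·1² = 0.5 m; v ends 4 m/s.
1–7 s: v starts 4 m/s; Δx = 4·6 + ½·10·6² = 204 m; v ends 64 m/s.
7–9 s: v starts 64 m/s; Δx = 64·2 + ½·-8·2² = 112 m; v ends 48 m/s.
9–14 s: v starts 48 m/s; Δx = 48·5 + ½·-9·5² = 127.5 m; v ends 3 m/s.
x(14) = -3 + Σ Δx = 441 m.

441 m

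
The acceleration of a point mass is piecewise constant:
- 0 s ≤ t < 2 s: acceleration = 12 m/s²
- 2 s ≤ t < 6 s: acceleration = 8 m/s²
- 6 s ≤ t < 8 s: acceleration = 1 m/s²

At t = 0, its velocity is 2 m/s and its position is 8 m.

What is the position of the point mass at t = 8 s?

On each constant-a segment, Δv = aΔt and Δx = v₀Δt + ½aΔt²; chain segment to segment.
0–2 s: v starts 2 m/s; Δx = 2·2 + ½·12·2² = 28 m; v ends 26 m/s.
2–6 s: v starts 26 m/s; Δx = 26·4 + ½·8·4² = 168 m; v ends 58 m/s.
6–8 s: v starts 58 m/s; Δx = 58·2 + ½·1·2² = 118 m; v ends 60 m/s.
x(8) = 8 + Σ Δx = 322 m.

322 m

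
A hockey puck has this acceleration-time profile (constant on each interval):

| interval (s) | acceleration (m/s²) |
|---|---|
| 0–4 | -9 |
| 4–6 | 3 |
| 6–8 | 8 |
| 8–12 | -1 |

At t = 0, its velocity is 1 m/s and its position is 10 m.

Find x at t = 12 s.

-224 m

On each constant-a segment, Δv = aΔt and Δx = v₀Δt + ½aΔt²; chain segment to segment.
0–4 s: v starts 1 m/s; Δx = 1·4 + ½·-9·4² = -68 m; v ends -35 m/s.
4–6 s: v starts -35 m/s; Δx = -35·2 + ½·3·2² = -64 m; v ends -29 m/s.
6–8 s: v starts -29 m/s; Δx = -29·2 + ½·8·2² = -42 m; v ends -13 m/s.
8–12 s: v starts -13 m/s; Δx = -13·4 + ½·-1·4² = -60 m; v ends -17 m/s.
x(12) = 10 + Σ Δx = -224 m.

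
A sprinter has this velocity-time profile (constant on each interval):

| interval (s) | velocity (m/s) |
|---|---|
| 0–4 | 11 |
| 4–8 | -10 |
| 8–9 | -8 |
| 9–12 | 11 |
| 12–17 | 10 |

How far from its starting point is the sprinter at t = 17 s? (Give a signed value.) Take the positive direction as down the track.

Net displacement equals the area under the velocity-time graph (areas below the axis count negative).
0–4 s: 11 × 4 = 44 m
4–8 s: -10 × 4 = -40 m
8–9 s: -8 × 1 = -8 m
9–12 s: 11 × 3 = 33 m
12–17 s: 10 × 5 = 50 m
Net displacement = 79 m

79 m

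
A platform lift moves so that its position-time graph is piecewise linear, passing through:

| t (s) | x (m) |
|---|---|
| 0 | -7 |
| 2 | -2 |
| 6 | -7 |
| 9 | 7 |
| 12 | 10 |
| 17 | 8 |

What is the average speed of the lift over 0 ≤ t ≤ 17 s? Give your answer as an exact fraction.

29/17 m/s

Average speed = (total path length)/(elapsed time); on a piecewise-linear x-t graph the path length is Σ|Δx|.
0–2 s: |Δx| = |-2 − -7| = 5 m
2–6 s: |Δx| = |-7 − -2| = 5 m
6–9 s: |Δx| = |7 − -7| = 14 m
9–12 s: |Δx| = |10 − 7| = 3 m
12–17 s: |Δx| = |8 − 10| = 2 m
Total path = 29 m; average speed = 29/17 = 29/17 m/s.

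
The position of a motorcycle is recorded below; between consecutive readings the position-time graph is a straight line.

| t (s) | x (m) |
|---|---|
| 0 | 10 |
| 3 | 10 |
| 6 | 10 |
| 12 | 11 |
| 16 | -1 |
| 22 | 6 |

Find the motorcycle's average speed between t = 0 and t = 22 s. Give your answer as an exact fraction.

10/11 m/s

Average speed = (total path length)/(elapsed time); on a piecewise-linear x-t graph the path length is Σ|Δx|.
0–3 s: |Δx| = |10 − 10| = 0 m
3–6 s: |Δx| = |10 − 10| = 0 m
6–12 s: |Δx| = |11 − 10| = 1 m
12–16 s: |Δx| = |-1 − 11| = 12 m
16–22 s: |Δx| = |6 − -1| = 7 m
Total path = 20 m; average speed = 20/22 = 10/11 m/s.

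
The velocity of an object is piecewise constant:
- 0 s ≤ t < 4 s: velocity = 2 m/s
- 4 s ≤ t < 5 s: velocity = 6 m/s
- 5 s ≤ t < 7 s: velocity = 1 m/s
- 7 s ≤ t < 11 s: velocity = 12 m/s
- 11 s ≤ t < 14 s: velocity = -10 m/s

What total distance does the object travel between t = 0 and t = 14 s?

94 m

Total distance travelled is ∫|v| dt — sum the magnitudes of each area piece.
0–4 s: |2| × 4 = 8 m
4–5 s: |6| × 1 = 6 m
5–7 s: |1| × 2 = 2 m
7–11 s: |12| × 4 = 48 m
11–14 s: |-10| × 3 = 30 m
Total distance = 94 m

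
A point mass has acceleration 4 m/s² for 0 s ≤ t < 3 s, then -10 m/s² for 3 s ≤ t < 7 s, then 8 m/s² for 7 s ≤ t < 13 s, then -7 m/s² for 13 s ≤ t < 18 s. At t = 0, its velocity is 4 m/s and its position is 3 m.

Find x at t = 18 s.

49.5 m

On each constant-a segment, Δv = aΔt and Δx = v₀Δt + ½aΔt²; chain segment to segment.
0–3 s: v starts 4 m/s; Δx = 4·3 + ½·4·3² = 30 m; v ends 16 m/s.
3–7 s: v starts 16 m/s; Δx = 16·4 + ½·-10·4² = -16 m; v ends -24 m/s.
7–13 s: v starts -24 m/s; Δx = -24·6 + ½·8·6² = 0 m; v ends 24 m/s.
13–18 s: v starts 24 m/s; Δx = 24·5 + ½·-7·5² = 32.5 m; v ends -11 m/s.
x(18) = 3 + Σ Δx = 49.5 m.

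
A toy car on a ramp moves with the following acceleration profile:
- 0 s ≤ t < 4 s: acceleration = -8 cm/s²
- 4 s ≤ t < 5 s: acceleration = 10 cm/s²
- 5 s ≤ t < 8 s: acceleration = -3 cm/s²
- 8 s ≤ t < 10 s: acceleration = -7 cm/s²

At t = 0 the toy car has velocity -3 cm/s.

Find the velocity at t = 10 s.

-48 cm/s

Δv equals the area under the a-t graph; then v = v₀ + Δv.
0–4 s: -8 × 4 = -32 cm/s
4–5 s: 10 × 1 = 10 cm/s
5–8 s: -3 × 3 = -9 cm/s
8–10 s: -7 × 2 = -14 cm/s
Δv = -45 cm/s, so v(10) = -3 + (-45) = -48 cm/s.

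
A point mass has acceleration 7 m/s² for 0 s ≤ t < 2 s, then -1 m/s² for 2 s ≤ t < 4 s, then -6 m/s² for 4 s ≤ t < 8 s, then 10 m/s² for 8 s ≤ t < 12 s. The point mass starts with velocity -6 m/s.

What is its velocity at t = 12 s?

22 m/s

Δv equals the area under the a-t graph; then v = v₀ + Δv.
0–2 s: 7 × 2 = 14 m/s
2–4 s: -1 × 2 = -2 m/s
4–8 s: -6 × 4 = -24 m/s
8–12 s: 10 × 4 = 40 m/s
Δv = 28 m/s, so v(12) = -6 + (28) = 22 m/s.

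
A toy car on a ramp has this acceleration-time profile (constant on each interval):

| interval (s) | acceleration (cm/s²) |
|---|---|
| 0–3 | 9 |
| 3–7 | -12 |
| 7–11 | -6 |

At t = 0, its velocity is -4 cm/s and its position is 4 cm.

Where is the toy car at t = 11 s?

On each constant-a segment, Δv = aΔt and Δx = v₀Δt + ½aΔt²; chain segment to segment.
0–3 s: v starts -4 cm/s; Δx = -4·3 + ½·9·3² = 28.5 cm; v ends 23 cm/s.
3–7 s: v starts 23 cm/s; Δx = 23·4 + ½·-12·4² = -4 cm; v ends -25 cm/s.
7–11 s: v starts -25 cm/s; Δx = -25·4 + ½·-6·4² = -148 cm; v ends -49 cm/s.
x(11) = 4 + Σ Δx = -119.5 cm.

-119.5 cm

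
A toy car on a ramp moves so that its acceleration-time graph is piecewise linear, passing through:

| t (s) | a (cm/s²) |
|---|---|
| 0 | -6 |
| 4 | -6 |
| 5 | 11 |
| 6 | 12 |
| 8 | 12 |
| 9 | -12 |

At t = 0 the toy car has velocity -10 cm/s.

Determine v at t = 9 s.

Δv equals the area under the a-t graph; then v = v₀ + Δv.
0–4 s: -6 × 4 = -24 cm/s
4–5 s: ½(-6 + 11)(1) = 2.5 cm/s
5–6 s: ½(11 + 12)(1) = 11.5 cm/s
6–8 s: 12 × 2 = 24 cm/s
8–9 s: ½(12 + -12)(1) = 0 cm/s
Δv = 14 cm/s, so v(9) = -10 + (14) = 4 cm/s.

4 cm/s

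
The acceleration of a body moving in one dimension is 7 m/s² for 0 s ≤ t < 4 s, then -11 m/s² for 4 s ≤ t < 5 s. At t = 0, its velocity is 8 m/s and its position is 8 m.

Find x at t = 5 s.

126.5 m

On each constant-a segment, Δv = aΔt and Δx = v₀Δt + ½aΔt²; chain segment to segment.
0–4 s: v starts 8 m/s; Δx = 8·4 + ½·7·4² = 88 m; v ends 36 m/s.
4–5 s: v starts 36 m/s; Δx = 36·1 + ½·-11·1² = 30.5 m; v ends 25 m/s.
x(5) = 8 + Σ Δx = 126.5 m.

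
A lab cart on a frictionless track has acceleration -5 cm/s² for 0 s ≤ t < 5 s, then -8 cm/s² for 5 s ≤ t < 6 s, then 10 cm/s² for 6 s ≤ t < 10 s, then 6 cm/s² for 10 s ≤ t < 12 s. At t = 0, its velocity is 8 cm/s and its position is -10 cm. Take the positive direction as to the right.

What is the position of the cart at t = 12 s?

-31.5 cm

On each constant-a segment, Δv = aΔt and Δx = v₀Δt + ½aΔt²; chain segment to segment.
0–5 s: v starts 8 cm/s; Δx = 8·5 + ½·-5·5² = -22.5 cm; v ends -17 cm/s.
5–6 s: v starts -17 cm/s; Δx = -17·1 + ½·-8·1² = -21 cm; v ends -25 cm/s.
6–10 s: v starts -25 cm/s; Δx = -25·4 + ½·10·4² = -20 cm; v ends 15 cm/s.
10–12 s: v starts 15 cm/s; Δx = 15·2 + ½·6·2² = 42 cm; v ends 27 cm/s.
x(12) = -10 + Σ Δx = -31.5 cm.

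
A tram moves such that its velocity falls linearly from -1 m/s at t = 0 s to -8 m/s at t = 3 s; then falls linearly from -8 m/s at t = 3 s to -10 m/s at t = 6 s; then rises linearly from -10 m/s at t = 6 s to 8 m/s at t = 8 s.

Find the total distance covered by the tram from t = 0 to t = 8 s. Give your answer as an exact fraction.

893/18 m

Total distance travelled is ∫|v| dt — sum the magnitudes of each area piece.
0–3 s: |½(-1 + -8)(3)| = 13.5 m
3–6 s: |½(-8 + -10)(3)| = 27 m
6–8 s: v = 0 at t = 64/9 s; triangle areas 50/9 + 32/9 = 82/9 m
Total distance = 893/18 m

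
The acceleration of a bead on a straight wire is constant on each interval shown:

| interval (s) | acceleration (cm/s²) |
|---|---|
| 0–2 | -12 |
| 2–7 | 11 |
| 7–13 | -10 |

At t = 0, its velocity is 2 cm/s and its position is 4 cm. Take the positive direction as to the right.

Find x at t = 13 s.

29.5 cm

On each constant-a segment, Δv = aΔt and Δx = v₀Δt + ½aΔt²; chain segment to segment.
0–2 s: v starts 2 cm/s; Δx = 2·2 + ½·-12·2² = -20 cm; v ends -22 cm/s.
2–7 s: v starts -22 cm/s; Δx = -22·5 + ½·11·5² = 27.5 cm; v ends 33 cm/s.
7–13 s: v starts 33 cm/s; Δx = 33·6 + ½·-10·6² = 18 cm; v ends -27 cm/s.
x(13) = 4 + Σ Δx = 29.5 cm.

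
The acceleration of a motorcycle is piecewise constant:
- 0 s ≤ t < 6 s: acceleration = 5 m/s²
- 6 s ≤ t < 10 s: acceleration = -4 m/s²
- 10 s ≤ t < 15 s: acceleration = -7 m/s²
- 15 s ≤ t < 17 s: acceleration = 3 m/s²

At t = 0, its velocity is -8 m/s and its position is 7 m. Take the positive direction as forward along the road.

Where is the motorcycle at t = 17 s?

-4.5 m

On each constant-a segment, Δv = aΔt and Δx = v₀Δt + ½aΔt²; chain segment to segment.
0–6 s: v starts -8 m/s; Δx = -8·6 + ½·5·6² = 42 m; v ends 22 m/s.
6–10 s: v starts 22 m/s; Δx = 22·4 + ½·-4·4² = 56 m; v ends 6 m/s.
10–15 s: v starts 6 m/s; Δx = 6·5 + ½·-7·5² = -57.5 m; v ends -29 m/s.
15–17 s: v starts -29 m/s; Δx = -29·2 + ½·3·2² = -52 m; v ends -23 m/s.
x(17) = 7 + Σ Δx = -4.5 m.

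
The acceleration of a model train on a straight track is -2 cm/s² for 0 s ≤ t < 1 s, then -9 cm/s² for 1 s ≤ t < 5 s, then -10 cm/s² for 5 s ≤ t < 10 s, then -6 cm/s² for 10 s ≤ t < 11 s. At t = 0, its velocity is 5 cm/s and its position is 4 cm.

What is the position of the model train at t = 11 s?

On each constant-a segment, Δv = aΔt and Δx = v₀Δt + ½aΔt²; chain segment to segment.
0–1 s: v starts 5 cm/s; Δx = 5·1 + ½·-2·1² = 4 cm; v ends 3 cm/s.
1–5 s: v starts 3 cm/s; Δx = 3·4 + ½·-9·4² = -60 cm; v ends -33 cm/s.
5–10 s: v starts -33 cm/s; Δx = -33·5 + ½·-10·5² = -290 cm; v ends -83 cm/s.
10–11 s: v starts -83 cm/s; Δx = -83·1 + ½·-6·1² = -86 cm; v ends -89 cm/s.
x(11) = 4 + Σ Δx = -428 cm.

-428 cm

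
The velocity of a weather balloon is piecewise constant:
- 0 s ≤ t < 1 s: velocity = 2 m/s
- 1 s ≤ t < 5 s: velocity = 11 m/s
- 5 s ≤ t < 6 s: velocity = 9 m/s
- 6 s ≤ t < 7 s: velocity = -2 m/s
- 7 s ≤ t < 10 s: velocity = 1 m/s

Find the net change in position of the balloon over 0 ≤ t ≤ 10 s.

56 m

Net displacement equals the area under the velocity-time graph (areas below the axis count negative).
0–1 s: 2 × 1 = 2 m
1–5 s: 11 × 4 = 44 m
5–6 s: 9 × 1 = 9 m
6–7 s: -2 × 1 = -2 m
7–10 s: 1 × 3 = 3 m
Net displacement = 56 m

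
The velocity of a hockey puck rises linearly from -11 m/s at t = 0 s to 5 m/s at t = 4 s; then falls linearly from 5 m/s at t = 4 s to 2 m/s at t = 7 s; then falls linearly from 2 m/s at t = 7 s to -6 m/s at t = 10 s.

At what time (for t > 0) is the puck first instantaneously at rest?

t = 2.75 s

v changes sign on 0–4 s (from -11 to 5); the graph is linear there, so v = 0 at t = 0 + (11)·(4 − 0)/(5 − -11) = 2.75 s.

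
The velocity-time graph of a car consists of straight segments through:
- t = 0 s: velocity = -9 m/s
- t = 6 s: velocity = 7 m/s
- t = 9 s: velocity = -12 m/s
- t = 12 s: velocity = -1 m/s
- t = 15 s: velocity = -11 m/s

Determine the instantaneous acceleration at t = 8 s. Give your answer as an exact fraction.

Acceleration is the slope of the v-t graph on 6–9 s: (-12 − 7)/(9 − 6) = -19/3 m/s².

-19/3 m/s²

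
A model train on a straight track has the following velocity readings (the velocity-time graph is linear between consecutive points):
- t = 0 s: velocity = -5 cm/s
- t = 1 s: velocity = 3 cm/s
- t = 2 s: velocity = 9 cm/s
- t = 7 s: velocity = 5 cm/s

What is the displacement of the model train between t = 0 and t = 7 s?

Net displacement equals the area under the velocity-time graph (areas below the axis count negative).
0–1 s: ½(-5 + 3)(1) = -1 cm
1–2 s: ½(3 + 9)(1) = 6 cm
2–7 s: ½(9 + 5)(5) = 35 cm
Net displacement = 40 cm

40 cm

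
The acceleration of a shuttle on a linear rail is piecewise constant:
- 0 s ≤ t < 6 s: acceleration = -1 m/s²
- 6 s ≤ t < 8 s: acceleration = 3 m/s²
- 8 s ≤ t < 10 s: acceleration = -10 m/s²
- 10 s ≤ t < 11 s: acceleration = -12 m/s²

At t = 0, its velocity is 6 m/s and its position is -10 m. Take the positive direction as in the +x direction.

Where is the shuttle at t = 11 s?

-14 m

On each constant-a segment, Δv = aΔt and Δx = v₀Δt + ½aΔt²; chain segment to segment.
0–6 s: v starts 6 m/s; Δx = 6·6 + ½·-1·6² = 18 m; v ends 0 m/s.
6–8 s: v starts 0 m/s; Δx = 0·2 + ½·3·2² = 6 m; v ends 6 m/s.
8–10 s: v starts 6 m/s; Δx = 6·2 + ½·-10·2² = -8 m; v ends -14 m/s.
10–11 s: v starts -14 m/s; Δx = -14·1 + ½·-12·1² = -20 m; v ends -26 m/s.
x(11) = -10 + Σ Δx = -14 m.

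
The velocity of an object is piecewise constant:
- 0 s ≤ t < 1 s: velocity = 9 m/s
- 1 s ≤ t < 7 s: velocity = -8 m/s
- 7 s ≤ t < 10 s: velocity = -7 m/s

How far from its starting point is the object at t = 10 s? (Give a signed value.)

-60 m

Displacement is the signed area under the v-t curve.
0–1 s: 9 × 1 = 9 m
1–7 s: -8 × 6 = -48 m
7–10 s: -7 × 3 = -21 m
Net displacement = -60 m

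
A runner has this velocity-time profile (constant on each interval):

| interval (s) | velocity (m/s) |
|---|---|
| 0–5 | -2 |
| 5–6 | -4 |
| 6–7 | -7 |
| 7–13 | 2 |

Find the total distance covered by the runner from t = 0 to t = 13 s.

33 m

Total distance travelled is ∫|v| dt — sum the magnitudes of each area piece.
0–5 s: |-2| × 5 = 10 m
5–6 s: |-4| × 1 = 4 m
6–7 s: |-7| × 1 = 7 m
7–13 s: |2| × 6 = 12 m
Total distance = 33 m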